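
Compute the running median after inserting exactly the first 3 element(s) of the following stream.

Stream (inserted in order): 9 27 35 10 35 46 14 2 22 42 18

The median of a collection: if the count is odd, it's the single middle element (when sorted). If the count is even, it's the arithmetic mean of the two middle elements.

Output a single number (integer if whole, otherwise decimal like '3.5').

Step 1: insert 9 -> lo=[9] (size 1, max 9) hi=[] (size 0) -> median=9
Step 2: insert 27 -> lo=[9] (size 1, max 9) hi=[27] (size 1, min 27) -> median=18
Step 3: insert 35 -> lo=[9, 27] (size 2, max 27) hi=[35] (size 1, min 35) -> median=27

Answer: 27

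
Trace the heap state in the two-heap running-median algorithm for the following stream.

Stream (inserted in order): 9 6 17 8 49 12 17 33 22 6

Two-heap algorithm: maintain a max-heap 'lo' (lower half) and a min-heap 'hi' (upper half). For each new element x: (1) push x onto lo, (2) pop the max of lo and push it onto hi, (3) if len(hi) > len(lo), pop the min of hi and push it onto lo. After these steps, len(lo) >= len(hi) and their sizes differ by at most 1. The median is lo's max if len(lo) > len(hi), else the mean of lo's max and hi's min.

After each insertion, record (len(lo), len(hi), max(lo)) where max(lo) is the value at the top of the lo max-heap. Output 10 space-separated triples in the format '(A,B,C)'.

Step 1: insert 9 -> lo=[9] hi=[] -> (len(lo)=1, len(hi)=0, max(lo)=9)
Step 2: insert 6 -> lo=[6] hi=[9] -> (len(lo)=1, len(hi)=1, max(lo)=6)
Step 3: insert 17 -> lo=[6, 9] hi=[17] -> (len(lo)=2, len(hi)=1, max(lo)=9)
Step 4: insert 8 -> lo=[6, 8] hi=[9, 17] -> (len(lo)=2, len(hi)=2, max(lo)=8)
Step 5: insert 49 -> lo=[6, 8, 9] hi=[17, 49] -> (len(lo)=3, len(hi)=2, max(lo)=9)
Step 6: insert 12 -> lo=[6, 8, 9] hi=[12, 17, 49] -> (len(lo)=3, len(hi)=3, max(lo)=9)
Step 7: insert 17 -> lo=[6, 8, 9, 12] hi=[17, 17, 49] -> (len(lo)=4, len(hi)=3, max(lo)=12)
Step 8: insert 33 -> lo=[6, 8, 9, 12] hi=[17, 17, 33, 49] -> (len(lo)=4, len(hi)=4, max(lo)=12)
Step 9: insert 22 -> lo=[6, 8, 9, 12, 17] hi=[17, 22, 33, 49] -> (len(lo)=5, len(hi)=4, max(lo)=17)
Step 10: insert 6 -> lo=[6, 6, 8, 9, 12] hi=[17, 17, 22, 33, 49] -> (len(lo)=5, len(hi)=5, max(lo)=12)

Answer: (1,0,9) (1,1,6) (2,1,9) (2,2,8) (3,2,9) (3,3,9) (4,3,12) (4,4,12) (5,4,17) (5,5,12)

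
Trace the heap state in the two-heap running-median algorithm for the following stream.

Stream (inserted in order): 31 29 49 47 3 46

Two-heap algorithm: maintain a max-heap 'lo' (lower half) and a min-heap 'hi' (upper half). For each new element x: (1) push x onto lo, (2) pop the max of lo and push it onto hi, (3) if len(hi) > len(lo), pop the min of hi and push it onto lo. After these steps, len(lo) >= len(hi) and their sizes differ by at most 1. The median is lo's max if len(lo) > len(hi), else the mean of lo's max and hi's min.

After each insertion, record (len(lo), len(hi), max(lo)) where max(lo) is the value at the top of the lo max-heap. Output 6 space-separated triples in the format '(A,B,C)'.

Step 1: insert 31 -> lo=[31] hi=[] -> (len(lo)=1, len(hi)=0, max(lo)=31)
Step 2: insert 29 -> lo=[29] hi=[31] -> (len(lo)=1, len(hi)=1, max(lo)=29)
Step 3: insert 49 -> lo=[29, 31] hi=[49] -> (len(lo)=2, len(hi)=1, max(lo)=31)
Step 4: insert 47 -> lo=[29, 31] hi=[47, 49] -> (len(lo)=2, len(hi)=2, max(lo)=31)
Step 5: insert 3 -> lo=[3, 29, 31] hi=[47, 49] -> (len(lo)=3, len(hi)=2, max(lo)=31)
Step 6: insert 46 -> lo=[3, 29, 31] hi=[46, 47, 49] -> (len(lo)=3, len(hi)=3, max(lo)=31)

Answer: (1,0,31) (1,1,29) (2,1,31) (2,2,31) (3,2,31) (3,3,31)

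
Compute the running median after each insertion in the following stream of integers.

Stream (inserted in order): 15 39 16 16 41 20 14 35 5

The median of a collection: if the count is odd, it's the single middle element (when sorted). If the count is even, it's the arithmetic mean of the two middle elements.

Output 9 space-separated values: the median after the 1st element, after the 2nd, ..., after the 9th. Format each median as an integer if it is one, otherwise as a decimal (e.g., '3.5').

Answer: 15 27 16 16 16 18 16 18 16

Derivation:
Step 1: insert 15 -> lo=[15] (size 1, max 15) hi=[] (size 0) -> median=15
Step 2: insert 39 -> lo=[15] (size 1, max 15) hi=[39] (size 1, min 39) -> median=27
Step 3: insert 16 -> lo=[15, 16] (size 2, max 16) hi=[39] (size 1, min 39) -> median=16
Step 4: insert 16 -> lo=[15, 16] (size 2, max 16) hi=[16, 39] (size 2, min 16) -> median=16
Step 5: insert 41 -> lo=[15, 16, 16] (size 3, max 16) hi=[39, 41] (size 2, min 39) -> median=16
Step 6: insert 20 -> lo=[15, 16, 16] (size 3, max 16) hi=[20, 39, 41] (size 3, min 20) -> median=18
Step 7: insert 14 -> lo=[14, 15, 16, 16] (size 4, max 16) hi=[20, 39, 41] (size 3, min 20) -> median=16
Step 8: insert 35 -> lo=[14, 15, 16, 16] (size 4, max 16) hi=[20, 35, 39, 41] (size 4, min 20) -> median=18
Step 9: insert 5 -> lo=[5, 14, 15, 16, 16] (size 5, max 16) hi=[20, 35, 39, 41] (size 4, min 20) -> median=16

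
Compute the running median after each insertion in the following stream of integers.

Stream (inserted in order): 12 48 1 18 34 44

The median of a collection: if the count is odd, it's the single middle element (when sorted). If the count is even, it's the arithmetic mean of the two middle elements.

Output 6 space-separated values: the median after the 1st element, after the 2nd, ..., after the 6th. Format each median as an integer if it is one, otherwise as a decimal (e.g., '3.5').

Step 1: insert 12 -> lo=[12] (size 1, max 12) hi=[] (size 0) -> median=12
Step 2: insert 48 -> lo=[12] (size 1, max 12) hi=[48] (size 1, min 48) -> median=30
Step 3: insert 1 -> lo=[1, 12] (size 2, max 12) hi=[48] (size 1, min 48) -> median=12
Step 4: insert 18 -> lo=[1, 12] (size 2, max 12) hi=[18, 48] (size 2, min 18) -> median=15
Step 5: insert 34 -> lo=[1, 12, 18] (size 3, max 18) hi=[34, 48] (size 2, min 34) -> median=18
Step 6: insert 44 -> lo=[1, 12, 18] (size 3, max 18) hi=[34, 44, 48] (size 3, min 34) -> median=26

Answer: 12 30 12 15 18 26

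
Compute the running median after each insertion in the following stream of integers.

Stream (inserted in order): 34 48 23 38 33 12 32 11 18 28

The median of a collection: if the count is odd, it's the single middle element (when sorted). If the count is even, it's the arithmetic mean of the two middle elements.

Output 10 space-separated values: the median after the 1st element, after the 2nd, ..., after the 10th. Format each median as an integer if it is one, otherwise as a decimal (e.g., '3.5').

Step 1: insert 34 -> lo=[34] (size 1, max 34) hi=[] (size 0) -> median=34
Step 2: insert 48 -> lo=[34] (size 1, max 34) hi=[48] (size 1, min 48) -> median=41
Step 3: insert 23 -> lo=[23, 34] (size 2, max 34) hi=[48] (size 1, min 48) -> median=34
Step 4: insert 38 -> lo=[23, 34] (size 2, max 34) hi=[38, 48] (size 2, min 38) -> median=36
Step 5: insert 33 -> lo=[23, 33, 34] (size 3, max 34) hi=[38, 48] (size 2, min 38) -> median=34
Step 6: insert 12 -> lo=[12, 23, 33] (size 3, max 33) hi=[34, 38, 48] (size 3, min 34) -> median=33.5
Step 7: insert 32 -> lo=[12, 23, 32, 33] (size 4, max 33) hi=[34, 38, 48] (size 3, min 34) -> median=33
Step 8: insert 11 -> lo=[11, 12, 23, 32] (size 4, max 32) hi=[33, 34, 38, 48] (size 4, min 33) -> median=32.5
Step 9: insert 18 -> lo=[11, 12, 18, 23, 32] (size 5, max 32) hi=[33, 34, 38, 48] (size 4, min 33) -> median=32
Step 10: insert 28 -> lo=[11, 12, 18, 23, 28] (size 5, max 28) hi=[32, 33, 34, 38, 48] (size 5, min 32) -> median=30

Answer: 34 41 34 36 34 33.5 33 32.5 32 30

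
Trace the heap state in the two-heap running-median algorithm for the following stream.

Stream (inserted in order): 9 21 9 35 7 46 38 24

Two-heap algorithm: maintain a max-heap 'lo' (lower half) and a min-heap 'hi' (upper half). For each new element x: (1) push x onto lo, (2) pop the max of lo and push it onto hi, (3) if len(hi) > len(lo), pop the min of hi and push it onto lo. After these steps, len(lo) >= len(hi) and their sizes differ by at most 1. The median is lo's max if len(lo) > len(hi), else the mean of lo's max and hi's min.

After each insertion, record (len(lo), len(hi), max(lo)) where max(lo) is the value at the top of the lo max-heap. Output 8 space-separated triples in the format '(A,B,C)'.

Answer: (1,0,9) (1,1,9) (2,1,9) (2,2,9) (3,2,9) (3,3,9) (4,3,21) (4,4,21)

Derivation:
Step 1: insert 9 -> lo=[9] hi=[] -> (len(lo)=1, len(hi)=0, max(lo)=9)
Step 2: insert 21 -> lo=[9] hi=[21] -> (len(lo)=1, len(hi)=1, max(lo)=9)
Step 3: insert 9 -> lo=[9, 9] hi=[21] -> (len(lo)=2, len(hi)=1, max(lo)=9)
Step 4: insert 35 -> lo=[9, 9] hi=[21, 35] -> (len(lo)=2, len(hi)=2, max(lo)=9)
Step 5: insert 7 -> lo=[7, 9, 9] hi=[21, 35] -> (len(lo)=3, len(hi)=2, max(lo)=9)
Step 6: insert 46 -> lo=[7, 9, 9] hi=[21, 35, 46] -> (len(lo)=3, len(hi)=3, max(lo)=9)
Step 7: insert 38 -> lo=[7, 9, 9, 21] hi=[35, 38, 46] -> (len(lo)=4, len(hi)=3, max(lo)=21)
Step 8: insert 24 -> lo=[7, 9, 9, 21] hi=[24, 35, 38, 46] -> (len(lo)=4, len(hi)=4, max(lo)=21)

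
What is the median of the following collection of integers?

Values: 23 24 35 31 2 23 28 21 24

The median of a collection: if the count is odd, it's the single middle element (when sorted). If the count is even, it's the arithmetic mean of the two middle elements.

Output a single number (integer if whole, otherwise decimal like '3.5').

Answer: 24

Derivation:
Step 1: insert 23 -> lo=[23] (size 1, max 23) hi=[] (size 0) -> median=23
Step 2: insert 24 -> lo=[23] (size 1, max 23) hi=[24] (size 1, min 24) -> median=23.5
Step 3: insert 35 -> lo=[23, 24] (size 2, max 24) hi=[35] (size 1, min 35) -> median=24
Step 4: insert 31 -> lo=[23, 24] (size 2, max 24) hi=[31, 35] (size 2, min 31) -> median=27.5
Step 5: insert 2 -> lo=[2, 23, 24] (size 3, max 24) hi=[31, 35] (size 2, min 31) -> median=24
Step 6: insert 23 -> lo=[2, 23, 23] (size 3, max 23) hi=[24, 31, 35] (size 3, min 24) -> median=23.5
Step 7: insert 28 -> lo=[2, 23, 23, 24] (size 4, max 24) hi=[28, 31, 35] (size 3, min 28) -> median=24
Step 8: insert 21 -> lo=[2, 21, 23, 23] (size 4, max 23) hi=[24, 28, 31, 35] (size 4, min 24) -> median=23.5
Step 9: insert 24 -> lo=[2, 21, 23, 23, 24] (size 5, max 24) hi=[24, 28, 31, 35] (size 4, min 24) -> median=24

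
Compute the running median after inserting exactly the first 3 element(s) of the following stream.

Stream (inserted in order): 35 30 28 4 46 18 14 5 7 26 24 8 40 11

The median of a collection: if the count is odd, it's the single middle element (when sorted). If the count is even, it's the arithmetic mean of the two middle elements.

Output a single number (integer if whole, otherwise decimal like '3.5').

Answer: 30

Derivation:
Step 1: insert 35 -> lo=[35] (size 1, max 35) hi=[] (size 0) -> median=35
Step 2: insert 30 -> lo=[30] (size 1, max 30) hi=[35] (size 1, min 35) -> median=32.5
Step 3: insert 28 -> lo=[28, 30] (size 2, max 30) hi=[35] (size 1, min 35) -> median=30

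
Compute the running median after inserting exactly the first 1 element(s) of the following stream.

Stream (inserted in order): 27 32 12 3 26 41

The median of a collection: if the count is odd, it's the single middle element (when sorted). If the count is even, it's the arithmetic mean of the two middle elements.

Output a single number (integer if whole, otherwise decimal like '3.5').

Answer: 27

Derivation:
Step 1: insert 27 -> lo=[27] (size 1, max 27) hi=[] (size 0) -> median=27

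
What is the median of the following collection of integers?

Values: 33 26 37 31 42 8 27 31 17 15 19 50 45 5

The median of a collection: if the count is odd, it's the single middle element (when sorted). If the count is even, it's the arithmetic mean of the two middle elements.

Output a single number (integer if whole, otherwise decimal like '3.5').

Step 1: insert 33 -> lo=[33] (size 1, max 33) hi=[] (size 0) -> median=33
Step 2: insert 26 -> lo=[26] (size 1, max 26) hi=[33] (size 1, min 33) -> median=29.5
Step 3: insert 37 -> lo=[26, 33] (size 2, max 33) hi=[37] (size 1, min 37) -> median=33
Step 4: insert 31 -> lo=[26, 31] (size 2, max 31) hi=[33, 37] (size 2, min 33) -> median=32
Step 5: insert 42 -> lo=[26, 31, 33] (size 3, max 33) hi=[37, 42] (size 2, min 37) -> median=33
Step 6: insert 8 -> lo=[8, 26, 31] (size 3, max 31) hi=[33, 37, 42] (size 3, min 33) -> median=32
Step 7: insert 27 -> lo=[8, 26, 27, 31] (size 4, max 31) hi=[33, 37, 42] (size 3, min 33) -> median=31
Step 8: insert 31 -> lo=[8, 26, 27, 31] (size 4, max 31) hi=[31, 33, 37, 42] (size 4, min 31) -> median=31
Step 9: insert 17 -> lo=[8, 17, 26, 27, 31] (size 5, max 31) hi=[31, 33, 37, 42] (size 4, min 31) -> median=31
Step 10: insert 15 -> lo=[8, 15, 17, 26, 27] (size 5, max 27) hi=[31, 31, 33, 37, 42] (size 5, min 31) -> median=29
Step 11: insert 19 -> lo=[8, 15, 17, 19, 26, 27] (size 6, max 27) hi=[31, 31, 33, 37, 42] (size 5, min 31) -> median=27
Step 12: insert 50 -> lo=[8, 15, 17, 19, 26, 27] (size 6, max 27) hi=[31, 31, 33, 37, 42, 50] (size 6, min 31) -> median=29
Step 13: insert 45 -> lo=[8, 15, 17, 19, 26, 27, 31] (size 7, max 31) hi=[31, 33, 37, 42, 45, 50] (size 6, min 31) -> median=31
Step 14: insert 5 -> lo=[5, 8, 15, 17, 19, 26, 27] (size 7, max 27) hi=[31, 31, 33, 37, 42, 45, 50] (size 7, min 31) -> median=29

Answer: 29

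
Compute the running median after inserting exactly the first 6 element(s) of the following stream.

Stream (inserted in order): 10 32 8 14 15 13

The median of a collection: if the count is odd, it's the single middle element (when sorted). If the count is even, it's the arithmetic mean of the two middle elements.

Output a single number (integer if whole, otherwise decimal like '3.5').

Step 1: insert 10 -> lo=[10] (size 1, max 10) hi=[] (size 0) -> median=10
Step 2: insert 32 -> lo=[10] (size 1, max 10) hi=[32] (size 1, min 32) -> median=21
Step 3: insert 8 -> lo=[8, 10] (size 2, max 10) hi=[32] (size 1, min 32) -> median=10
Step 4: insert 14 -> lo=[8, 10] (size 2, max 10) hi=[14, 32] (size 2, min 14) -> median=12
Step 5: insert 15 -> lo=[8, 10, 14] (size 3, max 14) hi=[15, 32] (size 2, min 15) -> median=14
Step 6: insert 13 -> lo=[8, 10, 13] (size 3, max 13) hi=[14, 15, 32] (size 3, min 14) -> median=13.5

Answer: 13.5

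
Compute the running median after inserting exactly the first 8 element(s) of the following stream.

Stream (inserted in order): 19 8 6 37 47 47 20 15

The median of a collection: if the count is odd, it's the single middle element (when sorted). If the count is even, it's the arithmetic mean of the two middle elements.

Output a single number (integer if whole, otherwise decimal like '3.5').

Step 1: insert 19 -> lo=[19] (size 1, max 19) hi=[] (size 0) -> median=19
Step 2: insert 8 -> lo=[8] (size 1, max 8) hi=[19] (size 1, min 19) -> median=13.5
Step 3: insert 6 -> lo=[6, 8] (size 2, max 8) hi=[19] (size 1, min 19) -> median=8
Step 4: insert 37 -> lo=[6, 8] (size 2, max 8) hi=[19, 37] (size 2, min 19) -> median=13.5
Step 5: insert 47 -> lo=[6, 8, 19] (size 3, max 19) hi=[37, 47] (size 2, min 37) -> median=19
Step 6: insert 47 -> lo=[6, 8, 19] (size 3, max 19) hi=[37, 47, 47] (size 3, min 37) -> median=28
Step 7: insert 20 -> lo=[6, 8, 19, 20] (size 4, max 20) hi=[37, 47, 47] (size 3, min 37) -> median=20
Step 8: insert 15 -> lo=[6, 8, 15, 19] (size 4, max 19) hi=[20, 37, 47, 47] (size 4, min 20) -> median=19.5

Answer: 19.5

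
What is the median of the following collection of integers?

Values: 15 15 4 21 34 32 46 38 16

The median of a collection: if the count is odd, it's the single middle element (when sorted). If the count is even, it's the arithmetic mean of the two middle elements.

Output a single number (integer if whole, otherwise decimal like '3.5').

Answer: 21

Derivation:
Step 1: insert 15 -> lo=[15] (size 1, max 15) hi=[] (size 0) -> median=15
Step 2: insert 15 -> lo=[15] (size 1, max 15) hi=[15] (size 1, min 15) -> median=15
Step 3: insert 4 -> lo=[4, 15] (size 2, max 15) hi=[15] (size 1, min 15) -> median=15
Step 4: insert 21 -> lo=[4, 15] (size 2, max 15) hi=[15, 21] (size 2, min 15) -> median=15
Step 5: insert 34 -> lo=[4, 15, 15] (size 3, max 15) hi=[21, 34] (size 2, min 21) -> median=15
Step 6: insert 32 -> lo=[4, 15, 15] (size 3, max 15) hi=[21, 32, 34] (size 3, min 21) -> median=18
Step 7: insert 46 -> lo=[4, 15, 15, 21] (size 4, max 21) hi=[32, 34, 46] (size 3, min 32) -> median=21
Step 8: insert 38 -> lo=[4, 15, 15, 21] (size 4, max 21) hi=[32, 34, 38, 46] (size 4, min 32) -> median=26.5
Step 9: insert 16 -> lo=[4, 15, 15, 16, 21] (size 5, max 21) hi=[32, 34, 38, 46] (size 4, min 32) -> median=21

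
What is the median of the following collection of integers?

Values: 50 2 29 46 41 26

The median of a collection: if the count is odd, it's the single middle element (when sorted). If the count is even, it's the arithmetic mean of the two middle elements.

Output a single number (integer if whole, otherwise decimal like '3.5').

Step 1: insert 50 -> lo=[50] (size 1, max 50) hi=[] (size 0) -> median=50
Step 2: insert 2 -> lo=[2] (size 1, max 2) hi=[50] (size 1, min 50) -> median=26
Step 3: insert 29 -> lo=[2, 29] (size 2, max 29) hi=[50] (size 1, min 50) -> median=29
Step 4: insert 46 -> lo=[2, 29] (size 2, max 29) hi=[46, 50] (size 2, min 46) -> median=37.5
Step 5: insert 41 -> lo=[2, 29, 41] (size 3, max 41) hi=[46, 50] (size 2, min 46) -> median=41
Step 6: insert 26 -> lo=[2, 26, 29] (size 3, max 29) hi=[41, 46, 50] (size 3, min 41) -> median=35

Answer: 35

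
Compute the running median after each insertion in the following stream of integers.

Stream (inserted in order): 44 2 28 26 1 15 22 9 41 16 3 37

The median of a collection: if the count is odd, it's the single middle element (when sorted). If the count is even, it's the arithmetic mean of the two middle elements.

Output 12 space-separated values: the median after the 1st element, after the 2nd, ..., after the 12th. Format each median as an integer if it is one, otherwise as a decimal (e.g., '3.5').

Answer: 44 23 28 27 26 20.5 22 18.5 22 19 16 19

Derivation:
Step 1: insert 44 -> lo=[44] (size 1, max 44) hi=[] (size 0) -> median=44
Step 2: insert 2 -> lo=[2] (size 1, max 2) hi=[44] (size 1, min 44) -> median=23
Step 3: insert 28 -> lo=[2, 28] (size 2, max 28) hi=[44] (size 1, min 44) -> median=28
Step 4: insert 26 -> lo=[2, 26] (size 2, max 26) hi=[28, 44] (size 2, min 28) -> median=27
Step 5: insert 1 -> lo=[1, 2, 26] (size 3, max 26) hi=[28, 44] (size 2, min 28) -> median=26
Step 6: insert 15 -> lo=[1, 2, 15] (size 3, max 15) hi=[26, 28, 44] (size 3, min 26) -> median=20.5
Step 7: insert 22 -> lo=[1, 2, 15, 22] (size 4, max 22) hi=[26, 28, 44] (size 3, min 26) -> median=22
Step 8: insert 9 -> lo=[1, 2, 9, 15] (size 4, max 15) hi=[22, 26, 28, 44] (size 4, min 22) -> median=18.5
Step 9: insert 41 -> lo=[1, 2, 9, 15, 22] (size 5, max 22) hi=[26, 28, 41, 44] (size 4, min 26) -> median=22
Step 10: insert 16 -> lo=[1, 2, 9, 15, 16] (size 5, max 16) hi=[22, 26, 28, 41, 44] (size 5, min 22) -> median=19
Step 11: insert 3 -> lo=[1, 2, 3, 9, 15, 16] (size 6, max 16) hi=[22, 26, 28, 41, 44] (size 5, min 22) -> median=16
Step 12: insert 37 -> lo=[1, 2, 3, 9, 15, 16] (size 6, max 16) hi=[22, 26, 28, 37, 41, 44] (size 6, min 22) -> median=19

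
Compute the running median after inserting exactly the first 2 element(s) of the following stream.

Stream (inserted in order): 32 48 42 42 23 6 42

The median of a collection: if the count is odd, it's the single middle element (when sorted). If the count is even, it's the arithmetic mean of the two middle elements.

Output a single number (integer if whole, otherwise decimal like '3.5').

Answer: 40

Derivation:
Step 1: insert 32 -> lo=[32] (size 1, max 32) hi=[] (size 0) -> median=32
Step 2: insert 48 -> lo=[32] (size 1, max 32) hi=[48] (size 1, min 48) -> median=40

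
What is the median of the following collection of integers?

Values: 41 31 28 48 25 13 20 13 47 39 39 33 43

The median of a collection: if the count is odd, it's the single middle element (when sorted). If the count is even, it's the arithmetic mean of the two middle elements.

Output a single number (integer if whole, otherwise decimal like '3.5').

Answer: 33

Derivation:
Step 1: insert 41 -> lo=[41] (size 1, max 41) hi=[] (size 0) -> median=41
Step 2: insert 31 -> lo=[31] (size 1, max 31) hi=[41] (size 1, min 41) -> median=36
Step 3: insert 28 -> lo=[28, 31] (size 2, max 31) hi=[41] (size 1, min 41) -> median=31
Step 4: insert 48 -> lo=[28, 31] (size 2, max 31) hi=[41, 48] (size 2, min 41) -> median=36
Step 5: insert 25 -> lo=[25, 28, 31] (size 3, max 31) hi=[41, 48] (size 2, min 41) -> median=31
Step 6: insert 13 -> lo=[13, 25, 28] (size 3, max 28) hi=[31, 41, 48] (size 3, min 31) -> median=29.5
Step 7: insert 20 -> lo=[13, 20, 25, 28] (size 4, max 28) hi=[31, 41, 48] (size 3, min 31) -> median=28
Step 8: insert 13 -> lo=[13, 13, 20, 25] (size 4, max 25) hi=[28, 31, 41, 48] (size 4, min 28) -> median=26.5
Step 9: insert 47 -> lo=[13, 13, 20, 25, 28] (size 5, max 28) hi=[31, 41, 47, 48] (size 4, min 31) -> median=28
Step 10: insert 39 -> lo=[13, 13, 20, 25, 28] (size 5, max 28) hi=[31, 39, 41, 47, 48] (size 5, min 31) -> median=29.5
Step 11: insert 39 -> lo=[13, 13, 20, 25, 28, 31] (size 6, max 31) hi=[39, 39, 41, 47, 48] (size 5, min 39) -> median=31
Step 12: insert 33 -> lo=[13, 13, 20, 25, 28, 31] (size 6, max 31) hi=[33, 39, 39, 41, 47, 48] (size 6, min 33) -> median=32
Step 13: insert 43 -> lo=[13, 13, 20, 25, 28, 31, 33] (size 7, max 33) hi=[39, 39, 41, 43, 47, 48] (size 6, min 39) -> median=33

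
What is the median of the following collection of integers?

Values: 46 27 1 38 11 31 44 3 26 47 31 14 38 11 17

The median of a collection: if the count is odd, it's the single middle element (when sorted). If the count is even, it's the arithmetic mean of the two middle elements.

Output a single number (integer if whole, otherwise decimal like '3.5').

Answer: 27

Derivation:
Step 1: insert 46 -> lo=[46] (size 1, max 46) hi=[] (size 0) -> median=46
Step 2: insert 27 -> lo=[27] (size 1, max 27) hi=[46] (size 1, min 46) -> median=36.5
Step 3: insert 1 -> lo=[1, 27] (size 2, max 27) hi=[46] (size 1, min 46) -> median=27
Step 4: insert 38 -> lo=[1, 27] (size 2, max 27) hi=[38, 46] (size 2, min 38) -> median=32.5
Step 5: insert 11 -> lo=[1, 11, 27] (size 3, max 27) hi=[38, 46] (size 2, min 38) -> median=27
Step 6: insert 31 -> lo=[1, 11, 27] (size 3, max 27) hi=[31, 38, 46] (size 3, min 31) -> median=29
Step 7: insert 44 -> lo=[1, 11, 27, 31] (size 4, max 31) hi=[38, 44, 46] (size 3, min 38) -> median=31
Step 8: insert 3 -> lo=[1, 3, 11, 27] (size 4, max 27) hi=[31, 38, 44, 46] (size 4, min 31) -> median=29
Step 9: insert 26 -> lo=[1, 3, 11, 26, 27] (size 5, max 27) hi=[31, 38, 44, 46] (size 4, min 31) -> median=27
Step 10: insert 47 -> lo=[1, 3, 11, 26, 27] (size 5, max 27) hi=[31, 38, 44, 46, 47] (size 5, min 31) -> median=29
Step 11: insert 31 -> lo=[1, 3, 11, 26, 27, 31] (size 6, max 31) hi=[31, 38, 44, 46, 47] (size 5, min 31) -> median=31
Step 12: insert 14 -> lo=[1, 3, 11, 14, 26, 27] (size 6, max 27) hi=[31, 31, 38, 44, 46, 47] (size 6, min 31) -> median=29
Step 13: insert 38 -> lo=[1, 3, 11, 14, 26, 27, 31] (size 7, max 31) hi=[31, 38, 38, 44, 46, 47] (size 6, min 31) -> median=31
Step 14: insert 11 -> lo=[1, 3, 11, 11, 14, 26, 27] (size 7, max 27) hi=[31, 31, 38, 38, 44, 46, 47] (size 7, min 31) -> median=29
Step 15: insert 17 -> lo=[1, 3, 11, 11, 14, 17, 26, 27] (size 8, max 27) hi=[31, 31, 38, 38, 44, 46, 47] (size 7, min 31) -> median=27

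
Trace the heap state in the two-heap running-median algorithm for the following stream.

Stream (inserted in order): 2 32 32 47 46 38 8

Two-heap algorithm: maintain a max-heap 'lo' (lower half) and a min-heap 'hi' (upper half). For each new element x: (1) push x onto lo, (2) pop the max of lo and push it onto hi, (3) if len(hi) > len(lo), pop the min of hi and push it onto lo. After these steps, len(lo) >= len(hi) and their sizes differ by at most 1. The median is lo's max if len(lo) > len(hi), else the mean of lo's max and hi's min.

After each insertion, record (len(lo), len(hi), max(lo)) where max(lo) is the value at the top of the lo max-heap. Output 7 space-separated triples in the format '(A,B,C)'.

Step 1: insert 2 -> lo=[2] hi=[] -> (len(lo)=1, len(hi)=0, max(lo)=2)
Step 2: insert 32 -> lo=[2] hi=[32] -> (len(lo)=1, len(hi)=1, max(lo)=2)
Step 3: insert 32 -> lo=[2, 32] hi=[32] -> (len(lo)=2, len(hi)=1, max(lo)=32)
Step 4: insert 47 -> lo=[2, 32] hi=[32, 47] -> (len(lo)=2, len(hi)=2, max(lo)=32)
Step 5: insert 46 -> lo=[2, 32, 32] hi=[46, 47] -> (len(lo)=3, len(hi)=2, max(lo)=32)
Step 6: insert 38 -> lo=[2, 32, 32] hi=[38, 46, 47] -> (len(lo)=3, len(hi)=3, max(lo)=32)
Step 7: insert 8 -> lo=[2, 8, 32, 32] hi=[38, 46, 47] -> (len(lo)=4, len(hi)=3, max(lo)=32)

Answer: (1,0,2) (1,1,2) (2,1,32) (2,2,32) (3,2,32) (3,3,32) (4,3,32)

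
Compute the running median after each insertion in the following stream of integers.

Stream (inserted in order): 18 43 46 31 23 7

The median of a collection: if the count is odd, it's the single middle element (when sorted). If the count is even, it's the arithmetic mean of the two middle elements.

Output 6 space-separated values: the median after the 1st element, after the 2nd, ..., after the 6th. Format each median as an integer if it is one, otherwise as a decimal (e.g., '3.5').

Answer: 18 30.5 43 37 31 27

Derivation:
Step 1: insert 18 -> lo=[18] (size 1, max 18) hi=[] (size 0) -> median=18
Step 2: insert 43 -> lo=[18] (size 1, max 18) hi=[43] (size 1, min 43) -> median=30.5
Step 3: insert 46 -> lo=[18, 43] (size 2, max 43) hi=[46] (size 1, min 46) -> median=43
Step 4: insert 31 -> lo=[18, 31] (size 2, max 31) hi=[43, 46] (size 2, min 43) -> median=37
Step 5: insert 23 -> lo=[18, 23, 31] (size 3, max 31) hi=[43, 46] (size 2, min 43) -> median=31
Step 6: insert 7 -> lo=[7, 18, 23] (size 3, max 23) hi=[31, 43, 46] (size 3, min 31) -> median=27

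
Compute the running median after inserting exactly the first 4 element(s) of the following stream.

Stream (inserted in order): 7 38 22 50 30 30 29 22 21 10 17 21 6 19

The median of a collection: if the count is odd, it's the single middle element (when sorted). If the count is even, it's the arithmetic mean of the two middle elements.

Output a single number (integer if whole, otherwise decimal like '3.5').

Step 1: insert 7 -> lo=[7] (size 1, max 7) hi=[] (size 0) -> median=7
Step 2: insert 38 -> lo=[7] (size 1, max 7) hi=[38] (size 1, min 38) -> median=22.5
Step 3: insert 22 -> lo=[7, 22] (size 2, max 22) hi=[38] (size 1, min 38) -> median=22
Step 4: insert 50 -> lo=[7, 22] (size 2, max 22) hi=[38, 50] (size 2, min 38) -> median=30

Answer: 30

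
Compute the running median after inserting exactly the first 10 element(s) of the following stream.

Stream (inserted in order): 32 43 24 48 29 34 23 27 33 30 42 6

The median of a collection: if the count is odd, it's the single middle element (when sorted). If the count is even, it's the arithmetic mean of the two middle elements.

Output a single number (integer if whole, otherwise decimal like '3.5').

Step 1: insert 32 -> lo=[32] (size 1, max 32) hi=[] (size 0) -> median=32
Step 2: insert 43 -> lo=[32] (size 1, max 32) hi=[43] (size 1, min 43) -> median=37.5
Step 3: insert 24 -> lo=[24, 32] (size 2, max 32) hi=[43] (size 1, min 43) -> median=32
Step 4: insert 48 -> lo=[24, 32] (size 2, max 32) hi=[43, 48] (size 2, min 43) -> median=37.5
Step 5: insert 29 -> lo=[24, 29, 32] (size 3, max 32) hi=[43, 48] (size 2, min 43) -> median=32
Step 6: insert 34 -> lo=[24, 29, 32] (size 3, max 32) hi=[34, 43, 48] (size 3, min 34) -> median=33
Step 7: insert 23 -> lo=[23, 24, 29, 32] (size 4, max 32) hi=[34, 43, 48] (size 3, min 34) -> median=32
Step 8: insert 27 -> lo=[23, 24, 27, 29] (size 4, max 29) hi=[32, 34, 43, 48] (size 4, min 32) -> median=30.5
Step 9: insert 33 -> lo=[23, 24, 27, 29, 32] (size 5, max 32) hi=[33, 34, 43, 48] (size 4, min 33) -> median=32
Step 10: insert 30 -> lo=[23, 24, 27, 29, 30] (size 5, max 30) hi=[32, 33, 34, 43, 48] (size 5, min 32) -> median=31

Answer: 31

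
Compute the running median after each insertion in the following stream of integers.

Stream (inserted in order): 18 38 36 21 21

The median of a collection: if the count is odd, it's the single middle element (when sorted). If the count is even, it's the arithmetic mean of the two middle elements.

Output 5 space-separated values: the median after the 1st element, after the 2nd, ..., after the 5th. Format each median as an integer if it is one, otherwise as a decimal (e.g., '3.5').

Step 1: insert 18 -> lo=[18] (size 1, max 18) hi=[] (size 0) -> median=18
Step 2: insert 38 -> lo=[18] (size 1, max 18) hi=[38] (size 1, min 38) -> median=28
Step 3: insert 36 -> lo=[18, 36] (size 2, max 36) hi=[38] (size 1, min 38) -> median=36
Step 4: insert 21 -> lo=[18, 21] (size 2, max 21) hi=[36, 38] (size 2, min 36) -> median=28.5
Step 5: insert 21 -> lo=[18, 21, 21] (size 3, max 21) hi=[36, 38] (size 2, min 36) -> median=21

Answer: 18 28 36 28.5 21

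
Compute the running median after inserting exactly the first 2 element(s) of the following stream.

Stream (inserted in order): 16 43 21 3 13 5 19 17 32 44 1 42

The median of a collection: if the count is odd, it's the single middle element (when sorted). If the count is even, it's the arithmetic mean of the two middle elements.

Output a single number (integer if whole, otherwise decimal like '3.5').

Answer: 29.5

Derivation:
Step 1: insert 16 -> lo=[16] (size 1, max 16) hi=[] (size 0) -> median=16
Step 2: insert 43 -> lo=[16] (size 1, max 16) hi=[43] (size 1, min 43) -> median=29.5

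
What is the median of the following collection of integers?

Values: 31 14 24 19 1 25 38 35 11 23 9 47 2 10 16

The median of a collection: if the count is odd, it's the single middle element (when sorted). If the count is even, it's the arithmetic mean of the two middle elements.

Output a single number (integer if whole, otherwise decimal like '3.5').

Step 1: insert 31 -> lo=[31] (size 1, max 31) hi=[] (size 0) -> median=31
Step 2: insert 14 -> lo=[14] (size 1, max 14) hi=[31] (size 1, min 31) -> median=22.5
Step 3: insert 24 -> lo=[14, 24] (size 2, max 24) hi=[31] (size 1, min 31) -> median=24
Step 4: insert 19 -> lo=[14, 19] (size 2, max 19) hi=[24, 31] (size 2, min 24) -> median=21.5
Step 5: insert 1 -> lo=[1, 14, 19] (size 3, max 19) hi=[24, 31] (size 2, min 24) -> median=19
Step 6: insert 25 -> lo=[1, 14, 19] (size 3, max 19) hi=[24, 25, 31] (size 3, min 24) -> median=21.5
Step 7: insert 38 -> lo=[1, 14, 19, 24] (size 4, max 24) hi=[25, 31, 38] (size 3, min 25) -> median=24
Step 8: insert 35 -> lo=[1, 14, 19, 24] (size 4, max 24) hi=[25, 31, 35, 38] (size 4, min 25) -> median=24.5
Step 9: insert 11 -> lo=[1, 11, 14, 19, 24] (size 5, max 24) hi=[25, 31, 35, 38] (size 4, min 25) -> median=24
Step 10: insert 23 -> lo=[1, 11, 14, 19, 23] (size 5, max 23) hi=[24, 25, 31, 35, 38] (size 5, min 24) -> median=23.5
Step 11: insert 9 -> lo=[1, 9, 11, 14, 19, 23] (size 6, max 23) hi=[24, 25, 31, 35, 38] (size 5, min 24) -> median=23
Step 12: insert 47 -> lo=[1, 9, 11, 14, 19, 23] (size 6, max 23) hi=[24, 25, 31, 35, 38, 47] (size 6, min 24) -> median=23.5
Step 13: insert 2 -> lo=[1, 2, 9, 11, 14, 19, 23] (size 7, max 23) hi=[24, 25, 31, 35, 38, 47] (size 6, min 24) -> median=23
Step 14: insert 10 -> lo=[1, 2, 9, 10, 11, 14, 19] (size 7, max 19) hi=[23, 24, 25, 31, 35, 38, 47] (size 7, min 23) -> median=21
Step 15: insert 16 -> lo=[1, 2, 9, 10, 11, 14, 16, 19] (size 8, max 19) hi=[23, 24, 25, 31, 35, 38, 47] (size 7, min 23) -> median=19

Answer: 19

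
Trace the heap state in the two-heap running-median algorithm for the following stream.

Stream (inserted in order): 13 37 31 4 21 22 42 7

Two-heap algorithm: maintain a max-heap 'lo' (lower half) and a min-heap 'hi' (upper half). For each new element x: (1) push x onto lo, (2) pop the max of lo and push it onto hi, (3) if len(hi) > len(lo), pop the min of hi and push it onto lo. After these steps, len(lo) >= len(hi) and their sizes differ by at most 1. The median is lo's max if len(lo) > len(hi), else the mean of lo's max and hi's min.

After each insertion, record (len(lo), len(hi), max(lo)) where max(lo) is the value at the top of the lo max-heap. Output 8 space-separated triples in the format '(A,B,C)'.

Step 1: insert 13 -> lo=[13] hi=[] -> (len(lo)=1, len(hi)=0, max(lo)=13)
Step 2: insert 37 -> lo=[13] hi=[37] -> (len(lo)=1, len(hi)=1, max(lo)=13)
Step 3: insert 31 -> lo=[13, 31] hi=[37] -> (len(lo)=2, len(hi)=1, max(lo)=31)
Step 4: insert 4 -> lo=[4, 13] hi=[31, 37] -> (len(lo)=2, len(hi)=2, max(lo)=13)
Step 5: insert 21 -> lo=[4, 13, 21] hi=[31, 37] -> (len(lo)=3, len(hi)=2, max(lo)=21)
Step 6: insert 22 -> lo=[4, 13, 21] hi=[22, 31, 37] -> (len(lo)=3, len(hi)=3, max(lo)=21)
Step 7: insert 42 -> lo=[4, 13, 21, 22] hi=[31, 37, 42] -> (len(lo)=4, len(hi)=3, max(lo)=22)
Step 8: insert 7 -> lo=[4, 7, 13, 21] hi=[22, 31, 37, 42] -> (len(lo)=4, len(hi)=4, max(lo)=21)

Answer: (1,0,13) (1,1,13) (2,1,31) (2,2,13) (3,2,21) (3,3,21) (4,3,22) (4,4,21)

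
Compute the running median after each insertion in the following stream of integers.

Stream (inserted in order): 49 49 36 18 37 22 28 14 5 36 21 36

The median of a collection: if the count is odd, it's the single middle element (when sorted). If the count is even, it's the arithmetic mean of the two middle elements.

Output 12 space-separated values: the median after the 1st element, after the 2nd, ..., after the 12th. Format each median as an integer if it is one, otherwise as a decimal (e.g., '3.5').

Answer: 49 49 49 42.5 37 36.5 36 32 28 32 28 32

Derivation:
Step 1: insert 49 -> lo=[49] (size 1, max 49) hi=[] (size 0) -> median=49
Step 2: insert 49 -> lo=[49] (size 1, max 49) hi=[49] (size 1, min 49) -> median=49
Step 3: insert 36 -> lo=[36, 49] (size 2, max 49) hi=[49] (size 1, min 49) -> median=49
Step 4: insert 18 -> lo=[18, 36] (size 2, max 36) hi=[49, 49] (size 2, min 49) -> median=42.5
Step 5: insert 37 -> lo=[18, 36, 37] (size 3, max 37) hi=[49, 49] (size 2, min 49) -> median=37
Step 6: insert 22 -> lo=[18, 22, 36] (size 3, max 36) hi=[37, 49, 49] (size 3, min 37) -> median=36.5
Step 7: insert 28 -> lo=[18, 22, 28, 36] (size 4, max 36) hi=[37, 49, 49] (size 3, min 37) -> median=36
Step 8: insert 14 -> lo=[14, 18, 22, 28] (size 4, max 28) hi=[36, 37, 49, 49] (size 4, min 36) -> median=32
Step 9: insert 5 -> lo=[5, 14, 18, 22, 28] (size 5, max 28) hi=[36, 37, 49, 49] (size 4, min 36) -> median=28
Step 10: insert 36 -> lo=[5, 14, 18, 22, 28] (size 5, max 28) hi=[36, 36, 37, 49, 49] (size 5, min 36) -> median=32
Step 11: insert 21 -> lo=[5, 14, 18, 21, 22, 28] (size 6, max 28) hi=[36, 36, 37, 49, 49] (size 5, min 36) -> median=28
Step 12: insert 36 -> lo=[5, 14, 18, 21, 22, 28] (size 6, max 28) hi=[36, 36, 36, 37, 49, 49] (size 6, min 36) -> median=32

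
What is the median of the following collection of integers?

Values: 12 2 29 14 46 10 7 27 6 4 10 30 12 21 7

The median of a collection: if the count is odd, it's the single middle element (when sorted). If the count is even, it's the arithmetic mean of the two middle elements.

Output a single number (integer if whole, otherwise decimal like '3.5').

Step 1: insert 12 -> lo=[12] (size 1, max 12) hi=[] (size 0) -> median=12
Step 2: insert 2 -> lo=[2] (size 1, max 2) hi=[12] (size 1, min 12) -> median=7
Step 3: insert 29 -> lo=[2, 12] (size 2, max 12) hi=[29] (size 1, min 29) -> median=12
Step 4: insert 14 -> lo=[2, 12] (size 2, max 12) hi=[14, 29] (size 2, min 14) -> median=13
Step 5: insert 46 -> lo=[2, 12, 14] (size 3, max 14) hi=[29, 46] (size 2, min 29) -> median=14
Step 6: insert 10 -> lo=[2, 10, 12] (size 3, max 12) hi=[14, 29, 46] (size 3, min 14) -> median=13
Step 7: insert 7 -> lo=[2, 7, 10, 12] (size 4, max 12) hi=[14, 29, 46] (size 3, min 14) -> median=12
Step 8: insert 27 -> lo=[2, 7, 10, 12] (size 4, max 12) hi=[14, 27, 29, 46] (size 4, min 14) -> median=13
Step 9: insert 6 -> lo=[2, 6, 7, 10, 12] (size 5, max 12) hi=[14, 27, 29, 46] (size 4, min 14) -> median=12
Step 10: insert 4 -> lo=[2, 4, 6, 7, 10] (size 5, max 10) hi=[12, 14, 27, 29, 46] (size 5, min 12) -> median=11
Step 11: insert 10 -> lo=[2, 4, 6, 7, 10, 10] (size 6, max 10) hi=[12, 14, 27, 29, 46] (size 5, min 12) -> median=10
Step 12: insert 30 -> lo=[2, 4, 6, 7, 10, 10] (size 6, max 10) hi=[12, 14, 27, 29, 30, 46] (size 6, min 12) -> median=11
Step 13: insert 12 -> lo=[2, 4, 6, 7, 10, 10, 12] (size 7, max 12) hi=[12, 14, 27, 29, 30, 46] (size 6, min 12) -> median=12
Step 14: insert 21 -> lo=[2, 4, 6, 7, 10, 10, 12] (size 7, max 12) hi=[12, 14, 21, 27, 29, 30, 46] (size 7, min 12) -> median=12
Step 15: insert 7 -> lo=[2, 4, 6, 7, 7, 10, 10, 12] (size 8, max 12) hi=[12, 14, 21, 27, 29, 30, 46] (size 7, min 12) -> median=12

Answer: 12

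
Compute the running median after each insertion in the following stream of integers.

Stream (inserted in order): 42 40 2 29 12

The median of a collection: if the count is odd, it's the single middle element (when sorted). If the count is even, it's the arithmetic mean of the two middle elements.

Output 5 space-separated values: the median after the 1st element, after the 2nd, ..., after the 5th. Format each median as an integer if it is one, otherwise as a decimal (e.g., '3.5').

Step 1: insert 42 -> lo=[42] (size 1, max 42) hi=[] (size 0) -> median=42
Step 2: insert 40 -> lo=[40] (size 1, max 40) hi=[42] (size 1, min 42) -> median=41
Step 3: insert 2 -> lo=[2, 40] (size 2, max 40) hi=[42] (size 1, min 42) -> median=40
Step 4: insert 29 -> lo=[2, 29] (size 2, max 29) hi=[40, 42] (size 2, min 40) -> median=34.5
Step 5: insert 12 -> lo=[2, 12, 29] (size 3, max 29) hi=[40, 42] (size 2, min 40) -> median=29

Answer: 42 41 40 34.5 29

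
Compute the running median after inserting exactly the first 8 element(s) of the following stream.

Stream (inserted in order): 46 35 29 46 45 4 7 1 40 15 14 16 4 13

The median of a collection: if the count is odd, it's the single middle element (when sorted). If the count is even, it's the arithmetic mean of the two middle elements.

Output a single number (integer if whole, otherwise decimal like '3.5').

Answer: 32

Derivation:
Step 1: insert 46 -> lo=[46] (size 1, max 46) hi=[] (size 0) -> median=46
Step 2: insert 35 -> lo=[35] (size 1, max 35) hi=[46] (size 1, min 46) -> median=40.5
Step 3: insert 29 -> lo=[29, 35] (size 2, max 35) hi=[46] (size 1, min 46) -> median=35
Step 4: insert 46 -> lo=[29, 35] (size 2, max 35) hi=[46, 46] (size 2, min 46) -> median=40.5
Step 5: insert 45 -> lo=[29, 35, 45] (size 3, max 45) hi=[46, 46] (size 2, min 46) -> median=45
Step 6: insert 4 -> lo=[4, 29, 35] (size 3, max 35) hi=[45, 46, 46] (size 3, min 45) -> median=40
Step 7: insert 7 -> lo=[4, 7, 29, 35] (size 4, max 35) hi=[45, 46, 46] (size 3, min 45) -> median=35
Step 8: insert 1 -> lo=[1, 4, 7, 29] (size 4, max 29) hi=[35, 45, 46, 46] (size 4, min 35) -> median=32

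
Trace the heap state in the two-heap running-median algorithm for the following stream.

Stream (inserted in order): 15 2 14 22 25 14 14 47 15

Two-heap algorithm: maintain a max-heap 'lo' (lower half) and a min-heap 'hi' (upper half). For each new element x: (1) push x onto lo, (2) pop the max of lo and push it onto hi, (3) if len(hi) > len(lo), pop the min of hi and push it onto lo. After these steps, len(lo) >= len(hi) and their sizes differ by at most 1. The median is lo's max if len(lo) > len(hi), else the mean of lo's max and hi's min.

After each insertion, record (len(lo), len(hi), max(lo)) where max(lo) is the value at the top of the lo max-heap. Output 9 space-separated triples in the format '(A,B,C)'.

Step 1: insert 15 -> lo=[15] hi=[] -> (len(lo)=1, len(hi)=0, max(lo)=15)
Step 2: insert 2 -> lo=[2] hi=[15] -> (len(lo)=1, len(hi)=1, max(lo)=2)
Step 3: insert 14 -> lo=[2, 14] hi=[15] -> (len(lo)=2, len(hi)=1, max(lo)=14)
Step 4: insert 22 -> lo=[2, 14] hi=[15, 22] -> (len(lo)=2, len(hi)=2, max(lo)=14)
Step 5: insert 25 -> lo=[2, 14, 15] hi=[22, 25] -> (len(lo)=3, len(hi)=2, max(lo)=15)
Step 6: insert 14 -> lo=[2, 14, 14] hi=[15, 22, 25] -> (len(lo)=3, len(hi)=3, max(lo)=14)
Step 7: insert 14 -> lo=[2, 14, 14, 14] hi=[15, 22, 25] -> (len(lo)=4, len(hi)=3, max(lo)=14)
Step 8: insert 47 -> lo=[2, 14, 14, 14] hi=[15, 22, 25, 47] -> (len(lo)=4, len(hi)=4, max(lo)=14)
Step 9: insert 15 -> lo=[2, 14, 14, 14, 15] hi=[15, 22, 25, 47] -> (len(lo)=5, len(hi)=4, max(lo)=15)

Answer: (1,0,15) (1,1,2) (2,1,14) (2,2,14) (3,2,15) (3,3,14) (4,3,14) (4,4,14) (5,4,15)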